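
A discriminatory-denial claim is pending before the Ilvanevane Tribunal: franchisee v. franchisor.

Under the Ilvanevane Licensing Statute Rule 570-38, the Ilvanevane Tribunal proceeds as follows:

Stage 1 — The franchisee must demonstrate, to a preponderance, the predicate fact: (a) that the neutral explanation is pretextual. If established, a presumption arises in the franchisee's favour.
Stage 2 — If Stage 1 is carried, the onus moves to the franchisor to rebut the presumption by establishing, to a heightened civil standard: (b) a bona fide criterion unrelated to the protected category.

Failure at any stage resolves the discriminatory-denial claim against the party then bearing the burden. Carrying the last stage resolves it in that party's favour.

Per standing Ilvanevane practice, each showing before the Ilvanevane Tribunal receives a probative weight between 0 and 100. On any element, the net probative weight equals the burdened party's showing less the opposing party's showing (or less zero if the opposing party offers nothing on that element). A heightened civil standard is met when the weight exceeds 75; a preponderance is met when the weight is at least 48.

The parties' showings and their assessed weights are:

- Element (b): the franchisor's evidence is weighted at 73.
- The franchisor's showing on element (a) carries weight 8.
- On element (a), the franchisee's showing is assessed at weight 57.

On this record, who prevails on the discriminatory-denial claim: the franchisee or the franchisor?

franchisee

Stage 1 (franchisee, a preponderance, weight is at least 48): (a) net 57−8=49 ≥ 48 — meets.
  The franchisee carries Stage 1; the franchisor now bears the burden.
Stage 2 (franchisor, a heightened civil standard, weight exceeds 75): (b) 73 ≤ 75 — fails.
  The franchisor does not carry Stage 2.
The franchisee prevails.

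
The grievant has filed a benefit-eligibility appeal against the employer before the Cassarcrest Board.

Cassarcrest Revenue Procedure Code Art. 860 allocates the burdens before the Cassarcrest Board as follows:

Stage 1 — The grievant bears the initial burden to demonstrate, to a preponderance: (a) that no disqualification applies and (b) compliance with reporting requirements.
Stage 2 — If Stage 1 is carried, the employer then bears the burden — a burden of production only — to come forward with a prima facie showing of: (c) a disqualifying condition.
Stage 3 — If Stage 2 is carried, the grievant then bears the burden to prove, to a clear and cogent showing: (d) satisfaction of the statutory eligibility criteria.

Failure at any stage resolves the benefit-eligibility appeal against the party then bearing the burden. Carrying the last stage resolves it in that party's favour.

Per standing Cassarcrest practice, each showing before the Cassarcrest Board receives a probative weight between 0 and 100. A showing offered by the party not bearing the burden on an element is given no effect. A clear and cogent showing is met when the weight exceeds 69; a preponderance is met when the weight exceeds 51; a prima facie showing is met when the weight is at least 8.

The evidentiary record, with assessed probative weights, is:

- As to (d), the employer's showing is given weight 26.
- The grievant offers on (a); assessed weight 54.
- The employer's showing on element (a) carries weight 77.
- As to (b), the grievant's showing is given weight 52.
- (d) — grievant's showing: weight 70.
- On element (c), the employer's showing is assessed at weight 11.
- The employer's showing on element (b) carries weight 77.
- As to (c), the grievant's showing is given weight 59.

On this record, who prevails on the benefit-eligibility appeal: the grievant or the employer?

At Stage 1 the grievant must meet a preponderance (weight exceeds 51): on (a) the weight is 54 (the employer's 77 is given no effect), > 51, so (a) meets the standard; on (b) the weight is 52 (the employer's 77 is given no effect), which does exceed 51, so (b) meets the standard.
  Stage 1 carried; the burden shifts to the employer.
At Stage 2 the employer must meet a prima facie showing (weight is at least 8): on (c) the weight is 11 (the grievant's 59 is given no effect), which does reach 8, so (c) meets the standard.
  Stage 2 is satisfied; the onus moves to the grievant.
At Stage 3 the grievant must meet a clear and cogent showing (weight exceeds 69): on (d) the weight is 70 (the employer's 26 is given no effect), which does exceed 69, so (d) meets the standard.
  All elements met at the final stage.
Every stage carried; the grievant prevails.

grievant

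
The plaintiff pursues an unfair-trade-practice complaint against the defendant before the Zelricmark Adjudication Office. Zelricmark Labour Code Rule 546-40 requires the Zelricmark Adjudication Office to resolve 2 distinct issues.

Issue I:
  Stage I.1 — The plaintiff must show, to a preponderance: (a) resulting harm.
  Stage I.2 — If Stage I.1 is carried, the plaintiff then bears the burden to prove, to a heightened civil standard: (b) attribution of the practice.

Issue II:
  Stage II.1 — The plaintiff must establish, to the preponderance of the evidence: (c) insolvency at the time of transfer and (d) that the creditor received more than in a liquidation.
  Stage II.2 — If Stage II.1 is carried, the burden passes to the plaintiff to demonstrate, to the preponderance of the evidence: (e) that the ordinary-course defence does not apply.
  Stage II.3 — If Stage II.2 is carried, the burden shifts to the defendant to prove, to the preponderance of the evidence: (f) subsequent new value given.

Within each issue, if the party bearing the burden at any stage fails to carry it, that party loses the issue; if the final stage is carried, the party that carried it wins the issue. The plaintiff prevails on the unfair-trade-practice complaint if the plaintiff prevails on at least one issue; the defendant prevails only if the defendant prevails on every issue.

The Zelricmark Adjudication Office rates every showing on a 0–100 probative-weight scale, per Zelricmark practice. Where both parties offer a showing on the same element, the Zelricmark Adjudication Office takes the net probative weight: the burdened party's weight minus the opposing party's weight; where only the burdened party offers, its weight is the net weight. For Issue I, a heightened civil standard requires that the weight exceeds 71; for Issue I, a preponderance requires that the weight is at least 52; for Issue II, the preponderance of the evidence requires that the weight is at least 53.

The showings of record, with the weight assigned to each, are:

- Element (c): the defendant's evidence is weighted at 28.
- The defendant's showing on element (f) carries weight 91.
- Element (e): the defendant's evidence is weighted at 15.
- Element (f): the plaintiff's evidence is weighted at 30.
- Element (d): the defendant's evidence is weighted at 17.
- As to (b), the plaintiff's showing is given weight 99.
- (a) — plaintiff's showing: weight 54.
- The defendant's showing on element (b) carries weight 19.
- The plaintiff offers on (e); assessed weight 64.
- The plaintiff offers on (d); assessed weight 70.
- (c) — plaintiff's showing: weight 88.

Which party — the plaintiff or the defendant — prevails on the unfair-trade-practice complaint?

— Issue I —
Stage I.1 — burden on plaintiff; standard: a preponderance (weight is at least 52).
    (a): 54 ≥ 52 [met]
  Stage I.1 carried; the burden remains with the plaintiff.
Stage I.2 — burden on plaintiff; standard: a heightened civil standard (weight exceeds 71).
    (b): 99 − 19 = 80 > 71 [met]
  All elements met at the final stage.
With every stage satisfied, the plaintiff prevails on this issue.
— Issue II —
Stage II.1 (plaintiff, the preponderance of the evidence, weight is at least 53): (c) net 88−28=60 ≥ 53 — meets; (d) net 70−17=53 ≥ 53 — meets.
  All elements met. The plaintiff retains the burden for Stage II.2.
Stage II.2 (plaintiff, the preponderance of the evidence, weight is at least 53): (e) net 64−15=49 < 53 — fails.
  Stage II.2 not carried; the plaintiff fails its burden.
The defendant prevails on this issue.
Per-issue: Issue I → plaintiff; Issue II → defendant. The plaintiff must prevail on at least one issue; overall, the plaintiff prevails.

plaintiff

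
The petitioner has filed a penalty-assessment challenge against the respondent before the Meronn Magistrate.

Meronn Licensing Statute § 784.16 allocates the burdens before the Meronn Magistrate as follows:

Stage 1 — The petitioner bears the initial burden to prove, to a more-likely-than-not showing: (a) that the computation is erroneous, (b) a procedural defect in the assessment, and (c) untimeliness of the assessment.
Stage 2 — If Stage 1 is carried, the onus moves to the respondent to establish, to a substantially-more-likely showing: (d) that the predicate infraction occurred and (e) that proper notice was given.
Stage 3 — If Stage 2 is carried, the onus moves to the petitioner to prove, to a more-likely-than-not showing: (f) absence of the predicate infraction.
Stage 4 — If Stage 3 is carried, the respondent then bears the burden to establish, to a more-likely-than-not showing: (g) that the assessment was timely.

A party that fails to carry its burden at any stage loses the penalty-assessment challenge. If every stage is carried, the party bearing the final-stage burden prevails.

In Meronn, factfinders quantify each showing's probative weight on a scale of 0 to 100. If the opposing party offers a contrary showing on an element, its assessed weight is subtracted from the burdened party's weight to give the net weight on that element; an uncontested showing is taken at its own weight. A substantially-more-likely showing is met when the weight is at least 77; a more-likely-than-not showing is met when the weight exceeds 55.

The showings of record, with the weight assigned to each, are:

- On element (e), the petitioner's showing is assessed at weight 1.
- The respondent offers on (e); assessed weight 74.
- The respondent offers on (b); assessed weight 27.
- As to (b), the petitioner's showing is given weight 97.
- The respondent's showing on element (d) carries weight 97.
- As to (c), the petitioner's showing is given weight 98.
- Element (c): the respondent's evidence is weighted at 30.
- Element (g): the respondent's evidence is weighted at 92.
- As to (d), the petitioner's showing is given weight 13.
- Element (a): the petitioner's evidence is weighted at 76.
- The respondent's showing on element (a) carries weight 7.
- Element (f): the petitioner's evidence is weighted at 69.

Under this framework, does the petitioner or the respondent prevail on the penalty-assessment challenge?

At Stage 1 the petitioner must meet a more-likely-than-not showing (weight exceeds 55): on (a) the weight is 76 less the opposing 7 gives net 69, > 55, so (a) meets the standard; on (b) the weight is 97 less the opposing 27 gives net 70, which does exceed 55, so (b) meets the standard; on (c) the weight is 98 less the opposing 30 gives net 68, which does exceed 55, so (c) meets the standard.
  Stage 1 is satisfied; the onus moves to the respondent.
At Stage 2 the respondent must meet a substantially-more-likely showing (weight is at least 77): on (d) the weight is 97 less the opposing 13 gives net 84, which does reach 77, so (d) meets the standard; on (e) the weight is 74 less the opposing 1 gives net 73, < 77, so (e) does not meet the standard.
  Stage 2 not carried; the respondent fails its burden.
The petitioner prevails.

petitioner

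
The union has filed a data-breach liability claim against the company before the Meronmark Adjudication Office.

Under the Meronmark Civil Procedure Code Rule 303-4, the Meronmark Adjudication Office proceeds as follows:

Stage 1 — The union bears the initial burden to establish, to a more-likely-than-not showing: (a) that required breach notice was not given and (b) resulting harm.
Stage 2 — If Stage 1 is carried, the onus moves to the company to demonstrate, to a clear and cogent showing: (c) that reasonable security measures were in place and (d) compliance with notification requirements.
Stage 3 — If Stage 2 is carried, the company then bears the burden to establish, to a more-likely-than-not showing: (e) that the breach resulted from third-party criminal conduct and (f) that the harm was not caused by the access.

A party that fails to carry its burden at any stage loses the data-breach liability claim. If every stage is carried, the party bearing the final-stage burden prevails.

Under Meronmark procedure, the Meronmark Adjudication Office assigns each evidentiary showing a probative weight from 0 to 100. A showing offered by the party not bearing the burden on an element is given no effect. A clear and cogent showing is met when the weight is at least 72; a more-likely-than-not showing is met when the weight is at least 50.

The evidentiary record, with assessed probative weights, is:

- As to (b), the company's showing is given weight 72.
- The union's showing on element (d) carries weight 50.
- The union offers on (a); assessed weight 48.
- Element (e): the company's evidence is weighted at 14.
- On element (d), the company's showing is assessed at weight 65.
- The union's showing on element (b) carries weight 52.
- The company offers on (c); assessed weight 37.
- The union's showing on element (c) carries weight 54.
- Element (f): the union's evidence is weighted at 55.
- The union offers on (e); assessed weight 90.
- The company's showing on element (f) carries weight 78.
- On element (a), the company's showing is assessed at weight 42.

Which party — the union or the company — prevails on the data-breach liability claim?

company

Stage 1 — burden on union; standard: a more-likely-than-not showing (weight is at least 50).
    (a): 48 (company's 42 disregarded) < 50 [not met]
    (b): 52 (company's 72 disregarded) ≥ 50 [met]
  The union does not carry Stage 1.
The company prevails.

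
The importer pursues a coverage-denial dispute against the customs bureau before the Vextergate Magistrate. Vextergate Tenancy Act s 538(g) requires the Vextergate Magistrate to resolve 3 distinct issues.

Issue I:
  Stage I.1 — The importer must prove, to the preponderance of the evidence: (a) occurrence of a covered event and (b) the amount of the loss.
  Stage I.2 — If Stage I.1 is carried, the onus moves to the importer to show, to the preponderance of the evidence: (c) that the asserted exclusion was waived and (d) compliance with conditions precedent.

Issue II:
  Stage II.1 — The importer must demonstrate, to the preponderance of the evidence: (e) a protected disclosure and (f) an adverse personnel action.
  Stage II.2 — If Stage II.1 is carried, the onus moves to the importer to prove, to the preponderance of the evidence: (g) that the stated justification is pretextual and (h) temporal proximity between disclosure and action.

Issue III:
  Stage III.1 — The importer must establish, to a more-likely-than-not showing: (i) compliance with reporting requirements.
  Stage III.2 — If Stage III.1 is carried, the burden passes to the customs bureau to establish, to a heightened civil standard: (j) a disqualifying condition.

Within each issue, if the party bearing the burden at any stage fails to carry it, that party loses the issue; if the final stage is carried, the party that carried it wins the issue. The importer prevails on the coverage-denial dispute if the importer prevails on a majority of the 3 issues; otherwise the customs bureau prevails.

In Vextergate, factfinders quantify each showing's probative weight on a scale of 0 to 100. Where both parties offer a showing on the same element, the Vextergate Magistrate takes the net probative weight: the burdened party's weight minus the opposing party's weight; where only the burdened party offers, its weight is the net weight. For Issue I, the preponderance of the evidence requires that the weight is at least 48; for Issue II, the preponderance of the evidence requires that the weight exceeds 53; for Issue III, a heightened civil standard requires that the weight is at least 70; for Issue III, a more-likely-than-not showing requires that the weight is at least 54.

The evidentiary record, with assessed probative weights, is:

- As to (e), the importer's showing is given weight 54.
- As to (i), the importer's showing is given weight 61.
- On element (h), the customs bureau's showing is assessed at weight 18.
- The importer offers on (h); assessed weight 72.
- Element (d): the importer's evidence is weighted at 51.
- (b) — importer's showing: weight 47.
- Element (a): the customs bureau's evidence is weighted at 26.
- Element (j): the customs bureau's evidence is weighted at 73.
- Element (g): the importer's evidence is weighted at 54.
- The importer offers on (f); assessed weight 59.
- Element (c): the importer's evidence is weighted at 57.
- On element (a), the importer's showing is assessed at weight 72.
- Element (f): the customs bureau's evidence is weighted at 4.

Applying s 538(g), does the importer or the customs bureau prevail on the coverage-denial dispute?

customs bureau

— Issue I —
Stage I.1 — burden on importer; standard: the preponderance of the evidence (weight is at least 48).
    (a): 72 − 26 = 46 < 48 [not met]
    (b): 47 < 48 [not met]
  The importer does not carry Stage I.1.
The analysis ends at Stage I.1; the customs bureau prevails on this issue.
— Issue II —
Stage II.1 (importer, the preponderance of the evidence, weight exceeds 53): (e) 54 > 53 — meets; (f) net 59−4=55 > 53 — meets.
  All elements met. The importer retains the burden for Stage II.2.
Stage II.2 (importer, the preponderance of the evidence, weight exceeds 53): (g) 54 > 53 — meets; (h) net 72−18=54 > 53 — meets.
  Stage II.2 carried; the final stage is satisfied.
All stages carried — the importer prevails on this issue.
— Issue III —
At Stage III.1 the importer must meet a more-likely-than-not showing (weight is at least 54): on (i) the weight is 61, ≥ 54, so (i) meets the standard.
  All elements met. The burden passes to the customs bureau.
At Stage III.2 the customs bureau must meet a heightened civil standard (weight is at least 70): on (j) the weight is 73, which does reach 70, so (j) meets the standard.
  All elements met at the final stage.
All stages carried — the customs bureau prevails on this issue.
Per-issue: Issue I → customs bureau; Issue II → importer; Issue III → customs bureau. The importer must prevail on a majority of issues; overall, the customs bureau prevails.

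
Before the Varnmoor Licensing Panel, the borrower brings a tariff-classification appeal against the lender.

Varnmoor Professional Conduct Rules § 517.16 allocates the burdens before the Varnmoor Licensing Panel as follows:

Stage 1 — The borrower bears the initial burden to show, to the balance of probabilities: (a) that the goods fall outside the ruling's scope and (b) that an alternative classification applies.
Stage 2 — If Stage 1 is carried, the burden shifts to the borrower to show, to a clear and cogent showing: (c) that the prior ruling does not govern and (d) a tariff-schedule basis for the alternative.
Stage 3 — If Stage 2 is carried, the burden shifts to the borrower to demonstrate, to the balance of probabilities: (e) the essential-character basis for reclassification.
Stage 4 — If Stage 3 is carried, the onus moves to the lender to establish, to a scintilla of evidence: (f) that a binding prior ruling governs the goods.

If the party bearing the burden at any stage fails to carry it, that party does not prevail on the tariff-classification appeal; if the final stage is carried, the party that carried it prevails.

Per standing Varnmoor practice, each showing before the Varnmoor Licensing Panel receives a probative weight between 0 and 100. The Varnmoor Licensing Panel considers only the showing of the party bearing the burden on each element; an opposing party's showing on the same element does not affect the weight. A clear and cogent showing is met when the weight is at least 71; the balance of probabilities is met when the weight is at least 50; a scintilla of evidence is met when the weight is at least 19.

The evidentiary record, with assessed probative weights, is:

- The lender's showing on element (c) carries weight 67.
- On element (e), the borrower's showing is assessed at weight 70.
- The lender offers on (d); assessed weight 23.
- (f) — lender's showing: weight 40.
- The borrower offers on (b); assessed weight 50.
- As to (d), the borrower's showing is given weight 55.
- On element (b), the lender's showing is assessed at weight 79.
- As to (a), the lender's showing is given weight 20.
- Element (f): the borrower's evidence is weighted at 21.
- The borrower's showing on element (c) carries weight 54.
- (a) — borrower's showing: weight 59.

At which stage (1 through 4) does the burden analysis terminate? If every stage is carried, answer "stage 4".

stage 2

At Stage 1 the borrower must meet the balance of probabilities (weight is at least 50): on (a) the weight is 59 (the lender's 20 is given no effect), which does reach 50, so (a) meets the standard; on (b) the weight is 50 (the lender's 79 is given no effect), which does reach 50, so (b) meets the standard.
  Stage 1 is satisfied; the borrower continues to bear the burden.
At Stage 2 the borrower must meet a clear and cogent showing (weight is at least 71): on (c) the weight is 54 (the lender's 67 is given no effect), which does not reach 71, so (c) does not meet the standard; on (d) the weight is 55 (the lender's 23 is given no effect), < 71, so (d) does not meet the standard.
  Not every element is met, so the borrower fails to carry Stage 2.
The lender prevails.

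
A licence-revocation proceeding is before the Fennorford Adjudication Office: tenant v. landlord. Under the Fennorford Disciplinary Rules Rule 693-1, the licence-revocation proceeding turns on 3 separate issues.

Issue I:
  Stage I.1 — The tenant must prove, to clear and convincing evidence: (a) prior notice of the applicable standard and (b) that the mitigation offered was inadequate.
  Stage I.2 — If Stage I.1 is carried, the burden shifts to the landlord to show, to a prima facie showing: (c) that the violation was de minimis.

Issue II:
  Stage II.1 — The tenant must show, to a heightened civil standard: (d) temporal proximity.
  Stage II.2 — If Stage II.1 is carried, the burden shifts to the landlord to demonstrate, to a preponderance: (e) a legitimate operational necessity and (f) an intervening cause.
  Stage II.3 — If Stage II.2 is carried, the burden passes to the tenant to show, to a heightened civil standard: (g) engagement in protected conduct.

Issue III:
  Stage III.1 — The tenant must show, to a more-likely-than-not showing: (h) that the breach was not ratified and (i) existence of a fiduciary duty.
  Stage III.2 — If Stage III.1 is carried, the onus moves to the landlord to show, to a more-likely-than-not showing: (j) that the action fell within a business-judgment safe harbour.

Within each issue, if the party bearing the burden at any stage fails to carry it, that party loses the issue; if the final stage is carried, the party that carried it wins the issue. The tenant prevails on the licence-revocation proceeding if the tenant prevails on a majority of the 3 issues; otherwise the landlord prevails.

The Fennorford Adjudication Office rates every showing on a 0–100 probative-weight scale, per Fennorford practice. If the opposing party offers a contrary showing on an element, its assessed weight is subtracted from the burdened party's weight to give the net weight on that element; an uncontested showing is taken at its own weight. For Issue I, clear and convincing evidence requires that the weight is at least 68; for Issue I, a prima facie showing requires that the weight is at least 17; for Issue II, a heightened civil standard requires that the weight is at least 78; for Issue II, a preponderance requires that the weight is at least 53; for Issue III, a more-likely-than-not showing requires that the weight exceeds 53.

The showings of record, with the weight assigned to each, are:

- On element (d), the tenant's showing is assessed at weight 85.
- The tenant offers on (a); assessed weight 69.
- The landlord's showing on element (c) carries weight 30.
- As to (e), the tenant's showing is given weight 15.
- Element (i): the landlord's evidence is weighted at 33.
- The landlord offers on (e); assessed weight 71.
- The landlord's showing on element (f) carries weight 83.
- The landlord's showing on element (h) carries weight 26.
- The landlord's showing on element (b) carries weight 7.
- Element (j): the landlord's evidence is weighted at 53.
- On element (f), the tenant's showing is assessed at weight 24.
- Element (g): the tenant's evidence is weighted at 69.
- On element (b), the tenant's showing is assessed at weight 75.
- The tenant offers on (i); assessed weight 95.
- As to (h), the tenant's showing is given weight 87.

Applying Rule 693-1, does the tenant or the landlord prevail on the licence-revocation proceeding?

— Issue I —
Stage I.1 (tenant, clear and convincing evidence, weight is at least 68): (a) 69 ≥ 68 — meets; (b) net 75−7=68 ≥ 68 — meets.
  Stage I.1 is satisfied; the onus moves to the landlord.
Stage I.2 (landlord, a prima facie showing, weight is at least 17): (c) 30 ≥ 17 — meets.
  All elements met at the final stage.
Every stage carried; the landlord prevails on this issue.
— Issue II —
Stage II.1 — burden on tenant; standard: a heightened civil standard (weight is at least 78).
    (d): 85 ≥ 78 [met]
  Stage II.1 is satisfied; the onus moves to the landlord.
Stage II.2 — burden on landlord; standard: a preponderance (weight is at least 53).
    (e): 71 − 15 = 56 ≥ 53 [met]
    (f): 83 − 24 = 59 ≥ 53 [met]
  Stage II.2 carried; the burden shifts to the tenant.
Stage II.3 — burden on tenant; standard: a heightened civil standard (weight is at least 78).
    (g): 69 < 78 [not met]
  Not every element is met, so the tenant fails to carry Stage II.3.
The analysis ends at Stage II.3; the landlord prevails on this issue.
— Issue III —
At Stage III.1 the tenant must meet a more-likely-than-not showing (weight exceeds 53): on (h) the weight is 87 less the opposing 26 gives net 61, > 53, so (h) meets the standard; on (i) the weight is 95 less the opposing 33 gives net 62, > 53, so (i) meets the standard.
  Stage III.1 is satisfied; the onus moves to the landlord.
At Stage III.2 the landlord must meet a more-likely-than-not showing (weight exceeds 53): on (j) the weight is 53, which does not exceed 53, so (j) does not meet the standard.
  Not every element is met, so the landlord fails to carry Stage III.2.
The tenant prevails on this issue.
Per-issue: Issue I → landlord; Issue II → landlord; Issue III → tenant. The tenant must prevail on a majority of issues; overall, the landlord prevails.

landlord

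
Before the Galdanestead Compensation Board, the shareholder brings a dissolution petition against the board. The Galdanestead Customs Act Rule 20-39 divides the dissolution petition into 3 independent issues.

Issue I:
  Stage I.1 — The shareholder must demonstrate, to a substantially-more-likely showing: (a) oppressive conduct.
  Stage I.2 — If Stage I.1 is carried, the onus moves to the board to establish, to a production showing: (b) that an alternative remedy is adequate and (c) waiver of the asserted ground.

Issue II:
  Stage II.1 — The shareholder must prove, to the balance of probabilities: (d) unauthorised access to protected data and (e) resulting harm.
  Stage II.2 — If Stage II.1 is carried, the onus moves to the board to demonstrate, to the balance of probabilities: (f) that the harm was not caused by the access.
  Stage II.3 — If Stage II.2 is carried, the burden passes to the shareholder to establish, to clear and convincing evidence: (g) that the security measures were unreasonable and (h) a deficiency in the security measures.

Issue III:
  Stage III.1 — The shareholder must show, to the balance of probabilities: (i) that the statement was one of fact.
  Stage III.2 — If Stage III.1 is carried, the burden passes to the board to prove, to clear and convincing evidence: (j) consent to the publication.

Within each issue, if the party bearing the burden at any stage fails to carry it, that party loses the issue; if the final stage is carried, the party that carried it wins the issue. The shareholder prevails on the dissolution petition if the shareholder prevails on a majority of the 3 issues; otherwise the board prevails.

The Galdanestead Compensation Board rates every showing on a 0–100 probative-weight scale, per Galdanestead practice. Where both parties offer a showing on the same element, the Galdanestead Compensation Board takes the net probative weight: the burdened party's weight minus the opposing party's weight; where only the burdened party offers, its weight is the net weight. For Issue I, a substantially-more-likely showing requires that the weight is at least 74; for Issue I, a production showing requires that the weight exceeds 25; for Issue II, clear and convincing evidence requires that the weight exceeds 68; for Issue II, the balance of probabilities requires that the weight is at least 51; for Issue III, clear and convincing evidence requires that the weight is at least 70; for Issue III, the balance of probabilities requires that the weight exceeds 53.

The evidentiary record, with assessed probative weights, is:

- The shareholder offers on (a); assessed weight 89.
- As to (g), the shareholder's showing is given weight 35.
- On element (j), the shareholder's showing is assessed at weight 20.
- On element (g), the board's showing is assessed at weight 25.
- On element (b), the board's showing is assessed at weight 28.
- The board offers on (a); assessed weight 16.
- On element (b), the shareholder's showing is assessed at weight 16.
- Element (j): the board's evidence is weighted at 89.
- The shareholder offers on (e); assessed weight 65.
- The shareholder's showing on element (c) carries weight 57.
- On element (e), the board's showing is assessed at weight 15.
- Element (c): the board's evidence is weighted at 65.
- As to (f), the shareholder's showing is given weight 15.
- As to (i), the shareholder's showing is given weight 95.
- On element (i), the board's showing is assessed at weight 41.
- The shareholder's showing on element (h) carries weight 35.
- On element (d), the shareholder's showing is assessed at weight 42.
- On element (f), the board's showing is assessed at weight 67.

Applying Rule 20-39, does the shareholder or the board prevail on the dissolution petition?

board

— Issue I —
At Stage I.1 the shareholder must meet a substantially-more-likely showing (weight is at least 74): on (a) the weight is 89 less the opposing 16 gives net 73, which does not reach 74, so (a) does not meet the standard.
  Stage I.1 not carried; the shareholder fails its burden.
The board prevails on this issue.
— Issue II —
Stage II.1 — burden on shareholder; standard: the balance of probabilities (weight is at least 51).
    (d): 42 < 51 [not met]
    (e): 65 − 15 = 50 < 51 [not met]
  Stage II.1 not carried; the shareholder fails its burden.
The board prevails on this issue.
— Issue III —
At Stage III.1 the shareholder must meet the balance of probabilities (weight exceeds 53): on (i) the weight is 95 less the opposing 41 gives net 54, which does exceed 53, so (i) meets the standard.
  The shareholder carries Stage III.1; the board now bears the burden.
At Stage III.2 the board must meet clear and convincing evidence (weight is at least 70): on (j) the weight is 89 less the opposing 20 gives net 69, < 70, so (j) does not meet the standard.
  The board does not carry Stage III.2.
The shareholder prevails on this issue.
Per-issue: Issue I → board; Issue II → board; Issue III → shareholder. The shareholder must prevail on a majority of issues; overall, the board prevails.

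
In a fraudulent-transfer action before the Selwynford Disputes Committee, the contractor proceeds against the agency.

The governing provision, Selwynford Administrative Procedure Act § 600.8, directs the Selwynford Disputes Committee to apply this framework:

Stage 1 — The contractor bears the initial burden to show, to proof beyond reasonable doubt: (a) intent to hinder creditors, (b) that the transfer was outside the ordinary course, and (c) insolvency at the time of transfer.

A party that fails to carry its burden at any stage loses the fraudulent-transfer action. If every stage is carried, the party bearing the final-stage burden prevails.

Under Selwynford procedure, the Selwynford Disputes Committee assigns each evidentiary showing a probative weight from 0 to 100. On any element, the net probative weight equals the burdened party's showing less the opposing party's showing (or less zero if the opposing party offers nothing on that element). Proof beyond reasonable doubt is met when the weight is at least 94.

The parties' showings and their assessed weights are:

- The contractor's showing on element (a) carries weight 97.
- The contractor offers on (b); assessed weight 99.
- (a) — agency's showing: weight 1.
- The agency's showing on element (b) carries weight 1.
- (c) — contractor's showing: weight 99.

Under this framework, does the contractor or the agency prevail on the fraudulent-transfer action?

Stage 1 — burden on contractor; standard: proof beyond reasonable doubt (weight is at least 94).
    (a): 97 − 1 = 96 ≥ 94 [met]
    (b): 99 − 1 = 98 ≥ 94 [met]
    (c): 99 ≥ 94 [met]
  The contractor carries the last stage.
Every stage carried; the contractor prevails.

contractor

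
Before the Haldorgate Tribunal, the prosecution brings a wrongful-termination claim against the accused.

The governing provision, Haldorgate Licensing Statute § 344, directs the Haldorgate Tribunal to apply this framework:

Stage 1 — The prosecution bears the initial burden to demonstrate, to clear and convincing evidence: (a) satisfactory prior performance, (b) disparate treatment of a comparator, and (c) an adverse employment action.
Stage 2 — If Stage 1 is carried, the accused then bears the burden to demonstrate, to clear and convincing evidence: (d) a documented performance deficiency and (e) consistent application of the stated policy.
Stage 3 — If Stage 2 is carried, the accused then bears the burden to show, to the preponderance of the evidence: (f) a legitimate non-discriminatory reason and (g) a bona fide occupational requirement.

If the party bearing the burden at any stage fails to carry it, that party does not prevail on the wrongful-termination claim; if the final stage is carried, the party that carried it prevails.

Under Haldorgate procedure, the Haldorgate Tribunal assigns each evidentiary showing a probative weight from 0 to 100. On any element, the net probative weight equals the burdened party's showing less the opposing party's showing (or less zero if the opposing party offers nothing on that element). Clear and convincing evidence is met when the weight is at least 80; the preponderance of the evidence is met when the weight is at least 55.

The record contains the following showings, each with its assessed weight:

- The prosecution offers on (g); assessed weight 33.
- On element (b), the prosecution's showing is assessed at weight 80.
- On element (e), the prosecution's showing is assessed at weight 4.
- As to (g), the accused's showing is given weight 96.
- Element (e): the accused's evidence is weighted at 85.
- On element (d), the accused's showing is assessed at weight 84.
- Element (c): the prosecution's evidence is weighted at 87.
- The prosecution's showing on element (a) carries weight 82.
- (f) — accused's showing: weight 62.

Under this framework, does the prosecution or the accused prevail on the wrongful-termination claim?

accused

Stage 1 (prosecution, clear and convincing evidence, weight is at least 80): (a) 82 ≥ 80 — meets; (b) 80 ≥ 80 — meets; (c) 87 ≥ 80 — meets.
  Stage 1 is satisfied; the onus moves to the accused.
Stage 2 (accused, clear and convincing evidence, weight is at least 80): (d) 84 ≥ 80 — meets; (e) net 85−4=81 ≥ 80 — meets.
  All elements met. The accused retains the burden for Stage 3.
Stage 3 (accused, the preponderance of the evidence, weight is at least 55): (f) 62 ≥ 55 — meets; (g) net 96−33=63 ≥ 55 — meets.
  Stage 3 carried; the final stage is satisfied.
With every stage satisfied, the accused prevails.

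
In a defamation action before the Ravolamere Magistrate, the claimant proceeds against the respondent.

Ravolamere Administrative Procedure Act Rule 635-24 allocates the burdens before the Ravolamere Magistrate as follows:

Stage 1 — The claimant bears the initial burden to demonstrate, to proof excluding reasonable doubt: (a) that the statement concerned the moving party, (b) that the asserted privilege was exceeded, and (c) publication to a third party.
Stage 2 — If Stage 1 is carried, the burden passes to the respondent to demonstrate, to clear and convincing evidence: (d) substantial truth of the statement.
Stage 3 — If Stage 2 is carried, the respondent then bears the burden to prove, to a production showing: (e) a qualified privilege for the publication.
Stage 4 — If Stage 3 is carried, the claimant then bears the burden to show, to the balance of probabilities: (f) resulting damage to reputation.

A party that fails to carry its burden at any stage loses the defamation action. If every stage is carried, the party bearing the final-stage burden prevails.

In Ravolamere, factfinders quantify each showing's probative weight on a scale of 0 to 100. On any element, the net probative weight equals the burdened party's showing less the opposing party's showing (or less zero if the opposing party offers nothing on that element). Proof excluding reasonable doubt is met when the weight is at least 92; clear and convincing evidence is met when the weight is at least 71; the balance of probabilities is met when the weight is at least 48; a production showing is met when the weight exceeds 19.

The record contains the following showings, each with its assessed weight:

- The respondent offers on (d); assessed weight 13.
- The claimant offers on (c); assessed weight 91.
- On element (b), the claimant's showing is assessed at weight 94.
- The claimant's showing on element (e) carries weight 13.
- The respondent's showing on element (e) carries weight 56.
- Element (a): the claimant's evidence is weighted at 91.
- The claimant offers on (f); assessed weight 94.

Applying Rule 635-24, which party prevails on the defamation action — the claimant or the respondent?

respondent

Stage 1 — burden on claimant; standard: proof excluding reasonable doubt (weight is at least 92).
    (a): 91 < 92 [not met]
    (b): 94 ≥ 92 [met]
    (c): 91 < 92 [not met]
  Stage 1 not carried; the claimant fails its burden.
The respondent prevails.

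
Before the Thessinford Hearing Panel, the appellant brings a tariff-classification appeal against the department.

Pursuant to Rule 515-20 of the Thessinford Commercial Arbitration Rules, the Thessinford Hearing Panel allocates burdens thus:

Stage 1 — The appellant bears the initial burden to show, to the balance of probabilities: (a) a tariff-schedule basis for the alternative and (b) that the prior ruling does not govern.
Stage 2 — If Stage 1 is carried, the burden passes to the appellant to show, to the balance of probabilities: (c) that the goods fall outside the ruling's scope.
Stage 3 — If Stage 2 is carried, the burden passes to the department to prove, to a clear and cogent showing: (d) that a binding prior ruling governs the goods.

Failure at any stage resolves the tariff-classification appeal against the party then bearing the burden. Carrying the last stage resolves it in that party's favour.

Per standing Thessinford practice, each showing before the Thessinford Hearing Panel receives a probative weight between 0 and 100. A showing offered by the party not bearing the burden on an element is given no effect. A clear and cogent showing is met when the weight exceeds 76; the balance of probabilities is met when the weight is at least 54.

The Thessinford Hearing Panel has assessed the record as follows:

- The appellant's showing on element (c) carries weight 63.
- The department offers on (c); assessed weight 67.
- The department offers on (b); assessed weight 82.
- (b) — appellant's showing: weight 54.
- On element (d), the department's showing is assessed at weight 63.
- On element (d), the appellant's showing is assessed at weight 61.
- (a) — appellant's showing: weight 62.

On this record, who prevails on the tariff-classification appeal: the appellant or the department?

appellant

Stage 1 — burden on appellant; standard: the balance of probabilities (weight is at least 54).
    (a): 62 ≥ 54 [met]
    (b): 54 (department's 82 disregarded) ≥ 54 [met]
  All elements met. The appellant retains the burden for Stage 2.
Stage 2 — burden on appellant; standard: the balance of probabilities (weight is at least 54).
    (c): 63 (department's 67 disregarded) ≥ 54 [met]
  The appellant carries Stage 2; the department now bears the burden.
Stage 3 — burden on department; standard: a clear and cogent showing (weight exceeds 76).
    (d): 63 (appellant's 61 disregarded) ≤ 76 [not met]
  The department does not carry Stage 3.
The appellant prevails.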